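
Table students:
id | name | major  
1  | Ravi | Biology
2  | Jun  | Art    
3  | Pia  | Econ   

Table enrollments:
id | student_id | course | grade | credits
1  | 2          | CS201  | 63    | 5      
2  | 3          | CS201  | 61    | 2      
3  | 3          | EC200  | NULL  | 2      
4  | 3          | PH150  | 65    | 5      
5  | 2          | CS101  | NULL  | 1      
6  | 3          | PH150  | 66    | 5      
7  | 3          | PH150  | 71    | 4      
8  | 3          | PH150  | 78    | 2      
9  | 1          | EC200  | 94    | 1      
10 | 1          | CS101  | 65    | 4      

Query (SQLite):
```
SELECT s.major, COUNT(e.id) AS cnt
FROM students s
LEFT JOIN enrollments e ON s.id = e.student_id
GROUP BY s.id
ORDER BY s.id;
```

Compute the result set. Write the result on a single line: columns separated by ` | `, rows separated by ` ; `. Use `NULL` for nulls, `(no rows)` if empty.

Biology | 2 ; Art | 2 ; Econ | 6

LEFT JOIN keeps every students row; unmatched ones get NULL for enrollments columns.
Group by students.id and compute COUNT(e.id). COUNT(col) of an all-NULL group is 0.
  1: ids {9, 10} → COUNT(e.id)=2
  2: ids {1, 5} → COUNT(e.id)=2
  3: ids {2, 3, 4, 6, 7, 8} → COUNT(e.id)=6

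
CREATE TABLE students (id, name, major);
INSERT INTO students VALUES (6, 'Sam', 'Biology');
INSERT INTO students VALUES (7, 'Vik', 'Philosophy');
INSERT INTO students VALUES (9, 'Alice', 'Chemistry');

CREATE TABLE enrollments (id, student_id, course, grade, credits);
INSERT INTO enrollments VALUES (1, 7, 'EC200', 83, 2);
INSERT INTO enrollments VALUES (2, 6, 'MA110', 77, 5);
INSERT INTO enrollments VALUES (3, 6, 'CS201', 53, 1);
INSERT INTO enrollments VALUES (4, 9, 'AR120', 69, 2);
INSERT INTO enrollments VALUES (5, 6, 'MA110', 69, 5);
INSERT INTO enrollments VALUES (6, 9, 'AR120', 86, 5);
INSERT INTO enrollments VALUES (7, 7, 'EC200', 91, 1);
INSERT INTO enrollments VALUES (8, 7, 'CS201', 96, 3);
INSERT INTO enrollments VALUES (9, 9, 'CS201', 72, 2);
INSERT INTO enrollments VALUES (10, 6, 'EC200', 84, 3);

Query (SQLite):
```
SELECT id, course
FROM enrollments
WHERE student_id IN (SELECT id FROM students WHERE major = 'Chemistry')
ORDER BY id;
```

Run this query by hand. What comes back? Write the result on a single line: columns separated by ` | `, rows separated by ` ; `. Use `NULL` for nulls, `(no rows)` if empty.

4 | AR120 ; 6 | AR120 ; 9 | CS201

Inner query: students.id where major = 'Chemistry'.
Outer: keep enrollments rows whose student_id is in that set.
Inner query → {9}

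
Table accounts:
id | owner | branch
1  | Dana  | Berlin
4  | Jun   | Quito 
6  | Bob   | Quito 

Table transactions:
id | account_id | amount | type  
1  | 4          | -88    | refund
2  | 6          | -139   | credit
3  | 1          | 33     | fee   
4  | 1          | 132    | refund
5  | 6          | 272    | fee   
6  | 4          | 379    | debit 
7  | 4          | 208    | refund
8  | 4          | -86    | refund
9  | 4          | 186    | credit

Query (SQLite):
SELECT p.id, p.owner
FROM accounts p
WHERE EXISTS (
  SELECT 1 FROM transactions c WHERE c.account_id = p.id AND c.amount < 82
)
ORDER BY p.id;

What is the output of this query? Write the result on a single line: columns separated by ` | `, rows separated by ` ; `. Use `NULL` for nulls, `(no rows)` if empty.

For each accounts row, check whether any transactions with matching account_id has amount < 82.
Keep rows where that is true.

1 | Dana ; 4 | Jun ; 6 | Bob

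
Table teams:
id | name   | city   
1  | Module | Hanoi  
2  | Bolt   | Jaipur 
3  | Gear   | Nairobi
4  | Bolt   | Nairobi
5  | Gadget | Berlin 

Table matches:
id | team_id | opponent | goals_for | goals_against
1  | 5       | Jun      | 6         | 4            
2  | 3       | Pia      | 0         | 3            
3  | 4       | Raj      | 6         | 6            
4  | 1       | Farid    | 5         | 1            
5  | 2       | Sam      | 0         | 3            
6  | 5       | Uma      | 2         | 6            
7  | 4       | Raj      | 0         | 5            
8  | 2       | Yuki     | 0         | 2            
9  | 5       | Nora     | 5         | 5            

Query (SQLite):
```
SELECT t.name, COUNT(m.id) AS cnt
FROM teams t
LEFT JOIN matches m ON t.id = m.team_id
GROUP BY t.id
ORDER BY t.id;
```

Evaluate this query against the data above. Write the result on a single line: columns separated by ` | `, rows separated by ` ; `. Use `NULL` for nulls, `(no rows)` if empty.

Module | 1 ; Bolt | 2 ; Gear | 1 ; Bolt | 2 ; Gadget | 3

LEFT JOIN keeps every teams row; unmatched ones get NULL for matches columns.
Group by teams.id and compute COUNT(m.id). COUNT(col) of an all-NULL group is 0.
  1: ids {4} → COUNT(m.id)=1
  2: ids {5, 8} → COUNT(m.id)=2
  3: ids {2} → COUNT(m.id)=1
  4: ids {3, 7} → COUNT(m.id)=2
  5: ids {1, 6, 9} → COUNT(m.id)=3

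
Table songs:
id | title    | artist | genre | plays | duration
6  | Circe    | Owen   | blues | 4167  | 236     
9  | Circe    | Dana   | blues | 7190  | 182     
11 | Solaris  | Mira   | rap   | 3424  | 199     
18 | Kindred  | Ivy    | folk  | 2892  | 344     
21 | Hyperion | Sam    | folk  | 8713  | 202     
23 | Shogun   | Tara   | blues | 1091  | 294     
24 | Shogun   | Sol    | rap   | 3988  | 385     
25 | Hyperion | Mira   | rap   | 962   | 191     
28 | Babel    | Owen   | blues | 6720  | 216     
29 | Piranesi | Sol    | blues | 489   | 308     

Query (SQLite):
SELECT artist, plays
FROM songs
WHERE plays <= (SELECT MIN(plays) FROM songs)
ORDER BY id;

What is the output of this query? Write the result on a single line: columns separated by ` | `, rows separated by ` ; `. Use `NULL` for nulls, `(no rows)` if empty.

Scalar subquery: MIN(plays) over all songs rows = 489.
Keep rows where plays <= that value.

Sol | 489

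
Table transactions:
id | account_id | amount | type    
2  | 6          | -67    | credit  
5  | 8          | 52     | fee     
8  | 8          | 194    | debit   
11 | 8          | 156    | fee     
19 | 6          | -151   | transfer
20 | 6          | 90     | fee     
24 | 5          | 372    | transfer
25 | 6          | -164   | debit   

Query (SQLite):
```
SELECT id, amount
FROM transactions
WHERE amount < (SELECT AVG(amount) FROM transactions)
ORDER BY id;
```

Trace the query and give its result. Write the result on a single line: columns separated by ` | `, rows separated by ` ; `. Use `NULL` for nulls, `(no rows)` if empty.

Scalar subquery: AVG(amount) over all transactions rows = 60.25.
Keep rows where amount < that value.

2 | -67 ; 5 | 52 ; 19 | -151 ; 25 | -164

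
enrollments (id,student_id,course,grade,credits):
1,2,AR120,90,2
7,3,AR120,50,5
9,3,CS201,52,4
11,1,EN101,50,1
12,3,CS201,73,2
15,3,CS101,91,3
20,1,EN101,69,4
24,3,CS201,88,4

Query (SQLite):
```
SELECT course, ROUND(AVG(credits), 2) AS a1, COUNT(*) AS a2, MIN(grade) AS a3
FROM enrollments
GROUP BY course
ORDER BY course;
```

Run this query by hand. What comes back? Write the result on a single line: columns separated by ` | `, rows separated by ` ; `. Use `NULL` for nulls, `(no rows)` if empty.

Group enrollments by course.
Per group compute: ROUND(AVG(credits), 2), COUNT(*), MIN(grade).
  AR120: ids {1, 7} → ROUND(AVG(credits), 2)=3.5, COUNT(*)=2, MIN(grade)=50
  CS101: ids {15} → ROUND(AVG(credits), 2)=3, COUNT(*)=1, MIN(grade)=91
  CS201: ids {9, 12, 24} → ROUND(AVG(credits), 2)=3.33, COUNT(*)=3, MIN(grade)=52
  EN101: ids {11, 20} → ROUND(AVG(credits), 2)=2.5, COUNT(*)=2, MIN(grade)=50

AR120 | 3.5 | 2 | 50 ; CS101 | 3 | 1 | 91 ; CS201 | 3.33 | 3 | 52 ; EN101 | 2.5 | 2 | 50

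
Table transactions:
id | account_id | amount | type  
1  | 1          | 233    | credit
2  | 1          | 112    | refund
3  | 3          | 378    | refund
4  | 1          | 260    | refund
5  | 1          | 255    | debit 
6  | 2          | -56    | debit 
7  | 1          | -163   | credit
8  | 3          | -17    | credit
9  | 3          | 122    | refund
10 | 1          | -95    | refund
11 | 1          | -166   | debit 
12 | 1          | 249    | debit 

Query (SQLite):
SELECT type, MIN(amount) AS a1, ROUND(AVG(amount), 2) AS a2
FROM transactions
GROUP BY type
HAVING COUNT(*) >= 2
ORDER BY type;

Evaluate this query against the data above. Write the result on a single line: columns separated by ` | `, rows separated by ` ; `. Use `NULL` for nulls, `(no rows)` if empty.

credit | -163 | 17.67 ; debit | -166 | 70.5 ; refund | -95 | 155.4

Group transactions by type.
Per group compute: MIN(amount), ROUND(AVG(amount), 2).
HAVING: drop groups with fewer than 2 rows.
  credit: ids {1, 7, 8} → MIN(amount)=-163, ROUND(AVG(amount), 2)=17.67
  debit: ids {5, 6, 11, 12} → MIN(amount)=-166, ROUND(AVG(amount), 2)=70.5
  refund: ids {2, 3, 4, 9, 10} → MIN(amount)=-95, ROUND(AVG(amount), 2)=155.4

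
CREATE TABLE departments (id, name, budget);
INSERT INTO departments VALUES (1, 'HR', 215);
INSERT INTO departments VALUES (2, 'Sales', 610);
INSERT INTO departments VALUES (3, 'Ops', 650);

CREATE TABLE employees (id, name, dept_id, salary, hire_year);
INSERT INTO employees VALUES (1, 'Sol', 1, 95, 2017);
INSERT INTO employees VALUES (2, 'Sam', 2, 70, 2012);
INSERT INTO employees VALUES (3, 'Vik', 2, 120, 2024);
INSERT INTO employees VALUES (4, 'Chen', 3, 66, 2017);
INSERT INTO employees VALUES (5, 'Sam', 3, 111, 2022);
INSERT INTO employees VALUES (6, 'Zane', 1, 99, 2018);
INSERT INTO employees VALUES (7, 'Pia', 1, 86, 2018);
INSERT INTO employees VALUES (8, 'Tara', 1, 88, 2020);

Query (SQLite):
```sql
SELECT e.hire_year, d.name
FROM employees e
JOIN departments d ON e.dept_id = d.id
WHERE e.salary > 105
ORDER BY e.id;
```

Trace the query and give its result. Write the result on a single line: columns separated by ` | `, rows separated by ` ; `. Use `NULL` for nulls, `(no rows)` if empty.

2024 | Sales ; 2022 | Ops

Each employees row matches the departments row where dept_id = departments.id.
Then keep rows with e.salary > 105.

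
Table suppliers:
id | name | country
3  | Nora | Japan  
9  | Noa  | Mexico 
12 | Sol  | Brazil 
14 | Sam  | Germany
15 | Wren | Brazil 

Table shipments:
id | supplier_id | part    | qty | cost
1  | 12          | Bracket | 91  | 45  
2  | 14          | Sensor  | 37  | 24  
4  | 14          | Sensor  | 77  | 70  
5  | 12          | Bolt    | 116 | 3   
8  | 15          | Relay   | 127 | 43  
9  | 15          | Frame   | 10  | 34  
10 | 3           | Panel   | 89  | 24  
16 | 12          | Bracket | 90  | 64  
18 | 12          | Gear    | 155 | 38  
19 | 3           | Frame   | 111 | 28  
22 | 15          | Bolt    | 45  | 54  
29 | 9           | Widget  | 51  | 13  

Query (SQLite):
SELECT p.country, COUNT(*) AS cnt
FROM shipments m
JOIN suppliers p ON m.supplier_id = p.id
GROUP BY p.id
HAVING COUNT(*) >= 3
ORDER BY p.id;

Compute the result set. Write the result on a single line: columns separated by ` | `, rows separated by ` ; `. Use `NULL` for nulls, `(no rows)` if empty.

Join each shipments row to its suppliers via supplier_id.
Group joined rows by suppliers.id; compute COUNT(*) per group.
HAVING: keep groups with count ≥ 3.
  3: ids {10, 19} → COUNT(*)=2
  9: ids {29} → COUNT(*)=1
  12: ids {1, 5, 16, 18} → COUNT(*)=4
  14: ids {2, 4} → COUNT(*)=2
  15: ids {8, 9, 22} → COUNT(*)=3

Brazil | 4 ; Brazil | 3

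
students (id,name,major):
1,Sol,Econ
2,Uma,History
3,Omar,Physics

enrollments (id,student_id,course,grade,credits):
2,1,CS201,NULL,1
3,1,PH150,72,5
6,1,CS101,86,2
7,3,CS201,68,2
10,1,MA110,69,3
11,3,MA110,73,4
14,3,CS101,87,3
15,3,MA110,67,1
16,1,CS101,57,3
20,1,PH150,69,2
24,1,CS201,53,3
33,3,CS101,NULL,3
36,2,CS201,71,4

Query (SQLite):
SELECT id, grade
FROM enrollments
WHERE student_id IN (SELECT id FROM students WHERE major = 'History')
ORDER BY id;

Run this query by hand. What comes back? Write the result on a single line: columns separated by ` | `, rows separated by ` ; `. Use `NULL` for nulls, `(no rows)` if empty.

Inner query: students.id where major = 'History'.
Outer: keep enrollments rows whose student_id is in that set.
Inner query → {2}

36 | 71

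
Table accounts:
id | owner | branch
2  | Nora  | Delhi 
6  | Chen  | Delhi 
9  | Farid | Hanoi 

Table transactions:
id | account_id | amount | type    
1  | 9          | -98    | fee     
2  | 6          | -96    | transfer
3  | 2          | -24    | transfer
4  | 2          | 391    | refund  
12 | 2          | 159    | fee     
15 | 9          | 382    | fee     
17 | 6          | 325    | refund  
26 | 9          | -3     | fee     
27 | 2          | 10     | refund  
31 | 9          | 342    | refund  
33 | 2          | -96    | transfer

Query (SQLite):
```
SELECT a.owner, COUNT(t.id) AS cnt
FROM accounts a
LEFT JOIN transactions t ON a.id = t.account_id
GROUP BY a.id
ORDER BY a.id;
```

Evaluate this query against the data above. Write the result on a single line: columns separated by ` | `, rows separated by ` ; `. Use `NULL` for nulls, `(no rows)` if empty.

Nora | 5 ; Chen | 2 ; Farid | 4

LEFT JOIN keeps every accounts row; unmatched ones get NULL for transactions columns.
Group by accounts.id and compute COUNT(t.id). COUNT(col) of an all-NULL group is 0.
  2: ids {3, 4, 12, 27, 33} → COUNT(t.id)=5
  6: ids {2, 17} → COUNT(t.id)=2
  9: ids {1, 15, 26, 31} → COUNT(t.id)=4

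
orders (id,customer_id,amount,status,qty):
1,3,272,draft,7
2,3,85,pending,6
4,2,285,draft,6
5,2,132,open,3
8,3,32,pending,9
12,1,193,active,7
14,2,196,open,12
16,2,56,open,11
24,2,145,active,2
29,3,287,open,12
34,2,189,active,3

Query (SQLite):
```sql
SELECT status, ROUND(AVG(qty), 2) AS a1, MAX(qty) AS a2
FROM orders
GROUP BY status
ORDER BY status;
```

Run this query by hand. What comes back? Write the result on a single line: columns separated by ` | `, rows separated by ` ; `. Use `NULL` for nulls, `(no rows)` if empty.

Group orders by status.
Per group compute: ROUND(AVG(qty), 2), MAX(qty).
  active: ids {12, 24, 34} → ROUND(AVG(qty), 2)=4, MAX(qty)=7
  draft: ids {1, 4} → ROUND(AVG(qty), 2)=6.5, MAX(qty)=7
  open: ids {5, 14, 16, 29} → ROUND(AVG(qty), 2)=9.5, MAX(qty)=12
  pending: ids {2, 8} → ROUND(AVG(qty), 2)=7.5, MAX(qty)=9

active | 4 | 7 ; draft | 6.5 | 7 ; open | 9.5 | 12 ; pending | 7.5 | 9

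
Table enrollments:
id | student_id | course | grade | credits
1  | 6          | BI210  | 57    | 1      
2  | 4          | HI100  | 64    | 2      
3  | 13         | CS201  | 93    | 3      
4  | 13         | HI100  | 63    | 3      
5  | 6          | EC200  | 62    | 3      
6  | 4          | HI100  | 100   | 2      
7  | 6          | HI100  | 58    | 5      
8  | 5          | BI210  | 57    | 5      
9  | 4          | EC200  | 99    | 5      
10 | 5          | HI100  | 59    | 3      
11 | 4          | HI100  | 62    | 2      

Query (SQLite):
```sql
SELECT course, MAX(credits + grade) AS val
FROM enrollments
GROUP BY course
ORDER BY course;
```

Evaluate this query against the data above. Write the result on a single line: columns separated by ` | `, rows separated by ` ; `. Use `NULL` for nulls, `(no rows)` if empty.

For each row compute credits + grade.
Group by course; take MAX of the expression per group.
  BI210: ids {1, 8} → MAX(credits + grade)=62
  CS201: ids {3} → MAX(credits + grade)=96
  EC200: ids {5, 9} → MAX(credits + grade)=104
  HI100: ids {2, 4, 6, 7, 10, 11} → MAX(credits + grade)=102

BI210 | 62 ; CS201 | 96 ; EC200 | 104 ; HI100 | 102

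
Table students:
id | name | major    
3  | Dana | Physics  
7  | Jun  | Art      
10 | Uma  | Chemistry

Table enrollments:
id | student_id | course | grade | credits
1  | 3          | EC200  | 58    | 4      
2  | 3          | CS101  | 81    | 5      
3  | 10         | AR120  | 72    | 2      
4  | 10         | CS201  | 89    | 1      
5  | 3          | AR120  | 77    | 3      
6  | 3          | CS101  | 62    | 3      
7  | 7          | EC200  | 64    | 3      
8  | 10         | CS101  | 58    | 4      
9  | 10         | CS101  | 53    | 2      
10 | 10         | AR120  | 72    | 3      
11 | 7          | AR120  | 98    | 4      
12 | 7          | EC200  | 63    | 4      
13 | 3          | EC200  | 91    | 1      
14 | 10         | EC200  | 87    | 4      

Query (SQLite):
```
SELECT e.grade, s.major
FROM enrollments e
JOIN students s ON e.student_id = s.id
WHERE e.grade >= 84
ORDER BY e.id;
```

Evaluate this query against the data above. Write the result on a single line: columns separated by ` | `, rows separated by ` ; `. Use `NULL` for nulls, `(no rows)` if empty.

89 | Chemistry ; 98 | Art ; 91 | Physics ; 87 | Chemistry

Each enrollments row matches the students row where student_id = students.id.
Then keep rows with e.grade >= 84.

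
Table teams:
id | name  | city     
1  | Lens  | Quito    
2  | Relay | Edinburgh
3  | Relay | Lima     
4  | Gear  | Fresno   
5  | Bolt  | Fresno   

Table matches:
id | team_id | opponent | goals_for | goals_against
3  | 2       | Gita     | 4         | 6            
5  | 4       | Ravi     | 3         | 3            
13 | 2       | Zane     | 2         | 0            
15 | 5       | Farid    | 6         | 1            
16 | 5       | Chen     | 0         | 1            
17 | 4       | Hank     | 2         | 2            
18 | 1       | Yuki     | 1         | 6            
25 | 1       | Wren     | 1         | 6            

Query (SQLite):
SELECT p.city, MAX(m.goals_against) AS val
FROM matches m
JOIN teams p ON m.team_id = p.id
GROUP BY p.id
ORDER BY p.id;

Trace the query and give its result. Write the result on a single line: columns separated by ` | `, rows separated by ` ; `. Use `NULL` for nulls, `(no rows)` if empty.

Quito | 6 ; Edinburgh | 6 ; Fresno | 3 ; Fresno | 1

Join each matches row to its teams via team_id.
Group joined rows by teams.id; compute MAX(m.goals_against) per group.
  1: ids {18, 25} → MAX(m.goals_against)=6
  2: ids {3, 13} → MAX(m.goals_against)=6
  4: ids {5, 17} → MAX(m.goals_against)=3
  5: ids {15, 16} → MAX(m.goals_against)=1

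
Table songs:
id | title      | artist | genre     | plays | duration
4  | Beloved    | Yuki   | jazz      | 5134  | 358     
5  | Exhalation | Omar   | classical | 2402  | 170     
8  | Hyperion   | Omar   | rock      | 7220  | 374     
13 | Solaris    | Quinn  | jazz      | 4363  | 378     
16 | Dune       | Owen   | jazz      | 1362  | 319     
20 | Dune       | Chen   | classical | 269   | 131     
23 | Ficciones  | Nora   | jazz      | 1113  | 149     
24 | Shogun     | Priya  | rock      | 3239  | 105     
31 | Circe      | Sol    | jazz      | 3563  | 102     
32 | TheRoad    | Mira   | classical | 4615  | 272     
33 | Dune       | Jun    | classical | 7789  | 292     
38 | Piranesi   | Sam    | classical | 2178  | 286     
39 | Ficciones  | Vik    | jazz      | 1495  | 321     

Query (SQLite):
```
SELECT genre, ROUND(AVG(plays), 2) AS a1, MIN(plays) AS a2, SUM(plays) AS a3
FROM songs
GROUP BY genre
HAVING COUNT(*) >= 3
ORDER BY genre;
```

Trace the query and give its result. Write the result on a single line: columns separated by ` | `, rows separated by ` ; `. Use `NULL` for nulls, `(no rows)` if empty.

classical | 3450.6 | 269 | 17253 ; jazz | 2838.33 | 1113 | 17030

Group songs by genre.
Per group compute: ROUND(AVG(plays), 2), MIN(plays), SUM(plays).
HAVING: drop groups with fewer than 3 rows.
  classical: ids {5, 20, 32, 33, 38} → ROUND(AVG(plays), 2)=3450.6, MIN(plays)=269, SUM(plays)=17253
  jazz: ids {4, 13, 16, 23, 31, 39} → ROUND(AVG(plays), 2)=2838.33, MIN(plays)=1113, SUM(plays)=17030
  rock: ids {8, 24} → ROUND(AVG(plays), 2)=5229.5, MIN(plays)=3239, SUM(plays)=10459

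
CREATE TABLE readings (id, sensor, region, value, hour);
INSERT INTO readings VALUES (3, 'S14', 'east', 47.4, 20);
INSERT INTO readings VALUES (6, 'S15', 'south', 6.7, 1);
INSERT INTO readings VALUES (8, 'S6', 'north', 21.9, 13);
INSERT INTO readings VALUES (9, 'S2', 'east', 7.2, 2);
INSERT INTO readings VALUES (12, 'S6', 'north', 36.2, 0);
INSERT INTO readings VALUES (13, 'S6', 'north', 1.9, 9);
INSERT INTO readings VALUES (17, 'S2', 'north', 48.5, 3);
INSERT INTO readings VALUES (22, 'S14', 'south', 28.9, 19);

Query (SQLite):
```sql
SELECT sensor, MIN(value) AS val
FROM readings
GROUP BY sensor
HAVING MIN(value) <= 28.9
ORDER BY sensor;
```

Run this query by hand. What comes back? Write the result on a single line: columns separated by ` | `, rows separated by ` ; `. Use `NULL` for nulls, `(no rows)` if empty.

S14 | 28.9 ; S15 | 6.7 ; S2 | 7.2 ; S6 | 1.9

Partition readings by sensor; compute MIN(value) within each group.
HAVING: keep groups where MIN(value) <= 28.9.
  S14: ids {3, 22} → MIN(value)=28.9
  S15: ids {6} → MIN(value)=6.7
  S2: ids {9, 17} → MIN(value)=7.2
  S6: ids {8, 12, 13} → MIN(value)=1.9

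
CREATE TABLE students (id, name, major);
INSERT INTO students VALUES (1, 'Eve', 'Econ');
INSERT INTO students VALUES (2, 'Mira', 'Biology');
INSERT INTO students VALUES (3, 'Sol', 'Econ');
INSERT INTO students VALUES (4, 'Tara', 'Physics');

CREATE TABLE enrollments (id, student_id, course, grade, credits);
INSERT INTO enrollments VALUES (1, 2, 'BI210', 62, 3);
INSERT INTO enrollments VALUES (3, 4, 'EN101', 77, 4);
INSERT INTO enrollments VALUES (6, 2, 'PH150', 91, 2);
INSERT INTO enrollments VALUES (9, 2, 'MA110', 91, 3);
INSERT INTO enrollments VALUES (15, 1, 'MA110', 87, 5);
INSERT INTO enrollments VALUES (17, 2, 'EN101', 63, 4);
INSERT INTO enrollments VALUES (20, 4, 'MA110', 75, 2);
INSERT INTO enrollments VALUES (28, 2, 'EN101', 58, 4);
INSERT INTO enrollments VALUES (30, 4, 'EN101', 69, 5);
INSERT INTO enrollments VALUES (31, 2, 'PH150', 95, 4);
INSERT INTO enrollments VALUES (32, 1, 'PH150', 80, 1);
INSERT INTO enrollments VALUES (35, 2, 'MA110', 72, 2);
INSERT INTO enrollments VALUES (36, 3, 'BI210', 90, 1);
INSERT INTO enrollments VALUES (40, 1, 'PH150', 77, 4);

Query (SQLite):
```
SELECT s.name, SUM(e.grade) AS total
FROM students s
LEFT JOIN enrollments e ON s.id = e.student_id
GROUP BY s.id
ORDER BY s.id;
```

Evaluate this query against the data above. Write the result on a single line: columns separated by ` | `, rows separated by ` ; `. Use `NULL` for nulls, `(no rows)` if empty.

Eve | 244 ; Mira | 532 ; Sol | 90 ; Tara | 221

LEFT JOIN keeps every students row; unmatched ones get NULL for enrollments columns.
Group by students.id and compute SUM(e.grade). SUM over an all-NULL group is NULL.
  1: ids {15, 32, 40} → SUM(e.grade)=244
  2: ids {1, 6, 9, 17, 28, 31, 35} → SUM(e.grade)=532
  3: ids {36} → SUM(e.grade)=90
  4: ids {3, 20, 30} → SUM(e.grade)=221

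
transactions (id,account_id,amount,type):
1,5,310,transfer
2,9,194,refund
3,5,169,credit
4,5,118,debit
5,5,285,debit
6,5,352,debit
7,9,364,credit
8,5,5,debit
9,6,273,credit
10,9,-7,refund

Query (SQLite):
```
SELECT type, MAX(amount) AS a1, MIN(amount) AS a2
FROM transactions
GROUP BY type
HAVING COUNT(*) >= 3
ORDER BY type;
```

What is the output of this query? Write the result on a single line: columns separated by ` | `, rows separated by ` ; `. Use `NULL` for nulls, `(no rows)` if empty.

credit | 364 | 169 ; debit | 352 | 5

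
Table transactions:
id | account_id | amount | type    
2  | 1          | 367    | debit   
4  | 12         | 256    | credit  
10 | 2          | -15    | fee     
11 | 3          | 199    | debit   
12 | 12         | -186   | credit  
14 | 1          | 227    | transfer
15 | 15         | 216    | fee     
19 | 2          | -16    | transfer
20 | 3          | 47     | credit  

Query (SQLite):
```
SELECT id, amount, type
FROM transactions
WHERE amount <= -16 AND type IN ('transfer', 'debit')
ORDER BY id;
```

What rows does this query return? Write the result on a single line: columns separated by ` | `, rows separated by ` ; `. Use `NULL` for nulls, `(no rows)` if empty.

19 | -16 | transfer

amount <= -16: ids {12, 19}
type IN ('transfer', 'debit'): ids {2, 11, 14, 19}
Combine with AND.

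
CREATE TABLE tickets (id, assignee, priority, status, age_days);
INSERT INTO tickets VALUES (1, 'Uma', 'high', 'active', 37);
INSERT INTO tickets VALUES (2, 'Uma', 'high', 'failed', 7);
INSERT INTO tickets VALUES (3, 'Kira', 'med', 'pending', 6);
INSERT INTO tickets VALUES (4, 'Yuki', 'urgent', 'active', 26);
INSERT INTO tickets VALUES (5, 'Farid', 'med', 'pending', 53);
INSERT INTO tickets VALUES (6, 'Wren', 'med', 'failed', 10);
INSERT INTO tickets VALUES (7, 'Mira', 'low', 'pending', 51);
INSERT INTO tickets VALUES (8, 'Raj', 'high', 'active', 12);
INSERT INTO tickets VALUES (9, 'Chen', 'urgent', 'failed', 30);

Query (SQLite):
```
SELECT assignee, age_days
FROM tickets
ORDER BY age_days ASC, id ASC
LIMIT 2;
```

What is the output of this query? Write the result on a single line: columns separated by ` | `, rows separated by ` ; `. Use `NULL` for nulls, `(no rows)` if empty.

Sort by age_days asc, tiebreak id asc: (6, id=3), (7, id=2), (10, id=6), (12, id=8), (26, id=4) …. Take first 2.

Kira | 6 ; Uma | 7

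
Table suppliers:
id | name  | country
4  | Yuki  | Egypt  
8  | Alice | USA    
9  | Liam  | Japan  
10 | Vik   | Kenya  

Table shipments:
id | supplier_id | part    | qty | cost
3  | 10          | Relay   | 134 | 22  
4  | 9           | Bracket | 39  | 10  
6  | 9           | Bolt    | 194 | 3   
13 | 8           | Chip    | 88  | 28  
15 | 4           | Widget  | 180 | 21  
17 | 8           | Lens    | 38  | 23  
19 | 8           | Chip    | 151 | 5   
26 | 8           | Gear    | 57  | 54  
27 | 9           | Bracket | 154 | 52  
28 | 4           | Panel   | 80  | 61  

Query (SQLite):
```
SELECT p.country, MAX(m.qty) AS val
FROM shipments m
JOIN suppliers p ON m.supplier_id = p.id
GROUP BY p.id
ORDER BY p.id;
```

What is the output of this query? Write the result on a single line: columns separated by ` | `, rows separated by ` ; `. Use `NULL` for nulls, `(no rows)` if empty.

Egypt | 180 ; USA | 151 ; Japan | 194 ; Kenya | 134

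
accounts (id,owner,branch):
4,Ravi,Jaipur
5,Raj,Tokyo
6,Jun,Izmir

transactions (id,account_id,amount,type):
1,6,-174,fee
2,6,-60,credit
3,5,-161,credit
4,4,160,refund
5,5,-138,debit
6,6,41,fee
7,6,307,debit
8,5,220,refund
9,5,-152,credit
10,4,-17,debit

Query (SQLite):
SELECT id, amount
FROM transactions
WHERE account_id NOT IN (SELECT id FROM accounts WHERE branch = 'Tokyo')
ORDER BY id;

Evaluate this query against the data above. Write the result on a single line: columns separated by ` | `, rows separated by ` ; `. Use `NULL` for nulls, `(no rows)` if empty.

Inner query: accounts.id where branch = 'Tokyo'.
Outer: keep transactions rows whose account_id is not in that set.
Inner query → {5}

1 | -174 ; 2 | -60 ; 4 | 160 ; 6 | 41 ; 7 | 307 ; 10 | -17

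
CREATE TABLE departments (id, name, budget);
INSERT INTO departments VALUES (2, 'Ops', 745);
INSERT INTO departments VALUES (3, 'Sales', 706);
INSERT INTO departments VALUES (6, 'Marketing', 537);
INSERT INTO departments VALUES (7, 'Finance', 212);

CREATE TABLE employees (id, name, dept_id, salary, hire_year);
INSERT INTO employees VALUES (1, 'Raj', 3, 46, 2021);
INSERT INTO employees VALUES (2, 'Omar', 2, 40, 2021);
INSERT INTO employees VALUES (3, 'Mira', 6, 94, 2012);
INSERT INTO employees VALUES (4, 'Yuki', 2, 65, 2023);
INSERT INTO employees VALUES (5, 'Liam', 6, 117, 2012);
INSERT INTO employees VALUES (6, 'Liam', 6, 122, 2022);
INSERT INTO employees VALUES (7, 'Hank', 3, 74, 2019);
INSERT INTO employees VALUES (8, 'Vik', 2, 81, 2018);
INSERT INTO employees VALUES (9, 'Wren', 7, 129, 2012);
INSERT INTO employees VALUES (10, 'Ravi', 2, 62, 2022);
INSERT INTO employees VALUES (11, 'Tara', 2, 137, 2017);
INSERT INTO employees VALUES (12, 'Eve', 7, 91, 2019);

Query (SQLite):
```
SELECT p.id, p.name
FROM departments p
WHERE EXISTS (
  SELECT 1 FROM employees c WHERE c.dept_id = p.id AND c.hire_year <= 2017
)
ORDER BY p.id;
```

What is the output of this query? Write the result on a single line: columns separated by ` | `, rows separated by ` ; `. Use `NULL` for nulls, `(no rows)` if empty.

For each departments row, check whether any employees with matching dept_id has hire_year <= 2017.
Keep rows where that is true.

2 | Ops ; 6 | Marketing ; 7 | Finance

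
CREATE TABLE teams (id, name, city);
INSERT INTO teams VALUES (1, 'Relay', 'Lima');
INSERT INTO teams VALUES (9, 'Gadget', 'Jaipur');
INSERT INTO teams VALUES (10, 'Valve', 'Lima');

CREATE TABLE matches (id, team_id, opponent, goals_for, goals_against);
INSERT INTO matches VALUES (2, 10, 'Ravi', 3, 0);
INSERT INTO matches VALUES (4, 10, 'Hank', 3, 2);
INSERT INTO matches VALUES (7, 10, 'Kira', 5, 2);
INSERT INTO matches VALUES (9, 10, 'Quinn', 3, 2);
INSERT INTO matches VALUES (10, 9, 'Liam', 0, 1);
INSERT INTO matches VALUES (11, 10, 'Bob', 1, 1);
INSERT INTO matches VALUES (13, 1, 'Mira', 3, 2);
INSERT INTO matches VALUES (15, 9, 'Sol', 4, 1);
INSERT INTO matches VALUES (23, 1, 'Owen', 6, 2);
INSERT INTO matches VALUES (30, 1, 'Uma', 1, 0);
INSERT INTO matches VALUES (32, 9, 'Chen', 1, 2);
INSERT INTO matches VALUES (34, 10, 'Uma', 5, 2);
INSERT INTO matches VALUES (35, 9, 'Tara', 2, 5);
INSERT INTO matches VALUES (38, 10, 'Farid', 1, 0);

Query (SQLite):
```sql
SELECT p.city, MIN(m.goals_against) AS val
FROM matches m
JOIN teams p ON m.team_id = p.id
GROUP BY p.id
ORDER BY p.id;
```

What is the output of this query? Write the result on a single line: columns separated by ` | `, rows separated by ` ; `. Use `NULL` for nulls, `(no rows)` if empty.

Join each matches row to its teams via team_id.
Group joined rows by teams.id; compute MIN(m.goals_against) per group.
  1: ids {13, 23, 30} → MIN(m.goals_against)=0
  9: ids {10, 15, 32, 35} → MIN(m.goals_against)=1
  10: ids {2, 4, 7, 9, 11, 34, 38} → MIN(m.goals_against)=0

Lima | 0 ; Jaipur | 1 ; Lima | 0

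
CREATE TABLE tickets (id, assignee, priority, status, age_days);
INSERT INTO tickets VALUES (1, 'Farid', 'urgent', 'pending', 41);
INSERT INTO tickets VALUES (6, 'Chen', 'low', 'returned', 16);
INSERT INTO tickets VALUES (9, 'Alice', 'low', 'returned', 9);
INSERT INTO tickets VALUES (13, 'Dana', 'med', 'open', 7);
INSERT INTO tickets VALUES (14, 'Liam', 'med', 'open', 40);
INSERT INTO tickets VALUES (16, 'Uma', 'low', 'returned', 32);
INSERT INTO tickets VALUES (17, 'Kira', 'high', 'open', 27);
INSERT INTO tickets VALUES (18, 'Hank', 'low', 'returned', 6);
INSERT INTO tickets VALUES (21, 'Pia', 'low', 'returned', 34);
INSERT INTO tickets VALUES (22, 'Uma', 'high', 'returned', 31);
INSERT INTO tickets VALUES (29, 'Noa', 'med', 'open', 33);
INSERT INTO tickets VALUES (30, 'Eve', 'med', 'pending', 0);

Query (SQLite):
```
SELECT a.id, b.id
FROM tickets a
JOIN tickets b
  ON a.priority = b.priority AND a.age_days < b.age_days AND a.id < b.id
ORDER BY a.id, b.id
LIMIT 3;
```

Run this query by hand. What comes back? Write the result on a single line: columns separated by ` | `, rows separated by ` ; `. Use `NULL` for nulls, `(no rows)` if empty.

Pairs (a,b) with same priority, a.age_days < b.age_days, a.id < b.id.
priority groups: high:{17,22} low:{6,9,16,18,21} med:{13,14,29,30} urgent:{1}
Ordered by (a.id, b.id); first 3.

6 | 16 ; 6 | 21 ; 9 | 16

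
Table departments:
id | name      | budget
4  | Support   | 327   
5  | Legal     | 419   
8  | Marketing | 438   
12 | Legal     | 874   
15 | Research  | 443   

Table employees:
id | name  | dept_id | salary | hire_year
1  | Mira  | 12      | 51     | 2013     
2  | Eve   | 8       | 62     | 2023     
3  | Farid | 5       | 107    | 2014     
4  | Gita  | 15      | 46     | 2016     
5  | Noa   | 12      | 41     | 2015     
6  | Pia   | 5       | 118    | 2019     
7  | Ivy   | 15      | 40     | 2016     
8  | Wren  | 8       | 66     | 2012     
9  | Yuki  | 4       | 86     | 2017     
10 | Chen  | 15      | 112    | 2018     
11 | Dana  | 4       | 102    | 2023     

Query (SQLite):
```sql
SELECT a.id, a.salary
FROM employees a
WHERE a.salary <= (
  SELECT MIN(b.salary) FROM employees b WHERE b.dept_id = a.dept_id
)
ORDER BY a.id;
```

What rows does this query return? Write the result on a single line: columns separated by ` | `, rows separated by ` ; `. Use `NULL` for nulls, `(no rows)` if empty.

2 | 62 ; 3 | 107 ; 5 | 41 ; 7 | 40 ; 9 | 86

For each employees row a, compute MIN(salary) over rows sharing a.dept_id.
Keep row a if a.salary <= that per-group MIN.
  dept_id=4: MIN(salary) = 86
  dept_id=5: MIN(salary) = 107
  dept_id=8: MIN(salary) = 62
  dept_id=12: MIN(salary) = 41
  dept_id=15: MIN(salary) = 40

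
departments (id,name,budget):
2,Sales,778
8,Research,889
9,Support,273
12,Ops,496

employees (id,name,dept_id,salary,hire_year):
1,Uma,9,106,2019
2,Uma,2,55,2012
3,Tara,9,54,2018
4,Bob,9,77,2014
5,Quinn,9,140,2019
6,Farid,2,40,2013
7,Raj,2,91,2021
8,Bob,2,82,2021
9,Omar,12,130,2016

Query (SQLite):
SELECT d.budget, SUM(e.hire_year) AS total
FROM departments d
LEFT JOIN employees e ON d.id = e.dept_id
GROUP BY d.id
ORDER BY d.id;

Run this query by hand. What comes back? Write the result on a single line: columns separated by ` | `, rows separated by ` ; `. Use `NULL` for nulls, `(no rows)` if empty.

LEFT JOIN keeps every departments row; unmatched ones get NULL for employees columns.
Group by departments.id and compute SUM(e.hire_year). SUM over an all-NULL group is NULL.
  2: ids {2, 6, 7, 8} → SUM(e.hire_year)=8067
  8: ids {—} → SUM(e.hire_year)=NULL
  9: ids {1, 3, 4, 5} → SUM(e.hire_year)=8070
  12: ids {9} → SUM(e.hire_year)=2016

778 | 8067 ; 889 | NULL ; 273 | 8070 ; 496 | 2016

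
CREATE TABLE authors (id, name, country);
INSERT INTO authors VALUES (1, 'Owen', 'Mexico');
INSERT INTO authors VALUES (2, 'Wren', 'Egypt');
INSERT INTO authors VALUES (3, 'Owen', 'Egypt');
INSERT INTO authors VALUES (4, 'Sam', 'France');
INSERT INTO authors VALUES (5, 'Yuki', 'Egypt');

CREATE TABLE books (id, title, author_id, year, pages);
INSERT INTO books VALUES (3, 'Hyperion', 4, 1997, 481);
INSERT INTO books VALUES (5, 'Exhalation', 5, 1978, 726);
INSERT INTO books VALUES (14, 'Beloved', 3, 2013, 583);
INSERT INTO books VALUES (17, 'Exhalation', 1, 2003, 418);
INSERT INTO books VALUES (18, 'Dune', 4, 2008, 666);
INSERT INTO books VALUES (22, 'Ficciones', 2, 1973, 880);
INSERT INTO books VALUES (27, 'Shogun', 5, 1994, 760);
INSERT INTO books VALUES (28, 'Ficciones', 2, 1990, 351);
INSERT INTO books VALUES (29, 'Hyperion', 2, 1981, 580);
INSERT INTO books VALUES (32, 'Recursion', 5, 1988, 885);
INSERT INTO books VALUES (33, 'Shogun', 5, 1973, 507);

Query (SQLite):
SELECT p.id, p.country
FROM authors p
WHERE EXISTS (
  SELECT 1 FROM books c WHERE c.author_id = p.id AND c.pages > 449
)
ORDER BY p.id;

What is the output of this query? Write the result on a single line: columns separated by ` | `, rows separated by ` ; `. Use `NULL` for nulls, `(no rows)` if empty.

For each authors row, check whether any books with matching author_id has pages > 449.
Keep rows where that is true.

2 | Egypt ; 3 | Egypt ; 4 | France ; 5 | Egypt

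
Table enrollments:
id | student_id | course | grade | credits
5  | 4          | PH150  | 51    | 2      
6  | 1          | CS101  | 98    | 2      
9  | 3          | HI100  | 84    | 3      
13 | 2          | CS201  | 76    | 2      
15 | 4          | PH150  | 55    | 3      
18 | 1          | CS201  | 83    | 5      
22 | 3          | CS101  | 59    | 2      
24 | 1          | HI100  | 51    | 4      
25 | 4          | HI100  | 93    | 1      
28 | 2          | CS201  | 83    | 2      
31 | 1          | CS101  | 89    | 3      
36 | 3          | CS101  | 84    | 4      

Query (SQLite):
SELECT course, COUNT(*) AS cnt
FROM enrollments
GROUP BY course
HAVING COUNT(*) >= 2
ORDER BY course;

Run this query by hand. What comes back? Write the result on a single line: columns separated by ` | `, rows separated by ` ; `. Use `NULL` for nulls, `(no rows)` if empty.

CS101 | 4 ; CS201 | 3 ; HI100 | 3 ; PH150 | 2

Partition enrollments by course; compute COUNT(*) within each group.
HAVING: keep groups with count ≥ 2.
  CS101: ids {6, 22, 31, 36} → COUNT(*)=4
  CS201: ids {13, 18, 28} → COUNT(*)=3
  HI100: ids {9, 24, 25} → COUNT(*)=3
  PH150: ids {5, 15} → COUNT(*)=2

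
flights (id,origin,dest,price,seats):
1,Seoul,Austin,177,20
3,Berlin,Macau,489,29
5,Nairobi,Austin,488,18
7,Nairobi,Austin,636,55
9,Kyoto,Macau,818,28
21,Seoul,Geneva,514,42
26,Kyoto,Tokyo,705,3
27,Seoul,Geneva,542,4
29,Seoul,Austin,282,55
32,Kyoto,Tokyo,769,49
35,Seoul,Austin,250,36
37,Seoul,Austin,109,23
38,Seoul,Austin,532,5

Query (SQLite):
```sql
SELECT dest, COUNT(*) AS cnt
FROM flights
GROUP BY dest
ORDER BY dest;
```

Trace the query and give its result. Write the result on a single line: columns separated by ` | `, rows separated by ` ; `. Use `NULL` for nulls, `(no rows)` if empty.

Austin | 7 ; Geneva | 2 ; Macau | 2 ; Tokyo | 2

Partition flights by dest; compute COUNT(*) within each group.
  Austin: ids {1, 5, 7, 29, 35, 37, 38} → COUNT(*)=7
  Geneva: ids {21, 27} → COUNT(*)=2
  Macau: ids {3, 9} → COUNT(*)=2
  Tokyo: ids {26, 32} → COUNT(*)=2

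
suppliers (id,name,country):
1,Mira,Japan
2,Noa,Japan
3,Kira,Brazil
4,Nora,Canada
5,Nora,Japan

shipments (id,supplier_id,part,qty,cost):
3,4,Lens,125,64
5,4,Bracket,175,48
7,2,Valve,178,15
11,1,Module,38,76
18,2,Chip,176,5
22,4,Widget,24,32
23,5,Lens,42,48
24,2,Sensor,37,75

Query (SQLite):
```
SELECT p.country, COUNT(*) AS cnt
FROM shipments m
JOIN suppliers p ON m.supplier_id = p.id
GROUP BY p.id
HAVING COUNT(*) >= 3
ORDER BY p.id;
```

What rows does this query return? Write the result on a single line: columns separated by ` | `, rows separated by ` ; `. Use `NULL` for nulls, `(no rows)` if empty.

Japan | 3 ; Canada | 3

Join each shipments row to its suppliers via supplier_id.
Group joined rows by suppliers.id; compute COUNT(*) per group.
HAVING: keep groups with count ≥ 3.
  1: ids {11} → COUNT(*)=1
  2: ids {7, 18, 24} → COUNT(*)=3
  4: ids {3, 5, 22} → COUNT(*)=3
  5: ids {23} → COUNT(*)=1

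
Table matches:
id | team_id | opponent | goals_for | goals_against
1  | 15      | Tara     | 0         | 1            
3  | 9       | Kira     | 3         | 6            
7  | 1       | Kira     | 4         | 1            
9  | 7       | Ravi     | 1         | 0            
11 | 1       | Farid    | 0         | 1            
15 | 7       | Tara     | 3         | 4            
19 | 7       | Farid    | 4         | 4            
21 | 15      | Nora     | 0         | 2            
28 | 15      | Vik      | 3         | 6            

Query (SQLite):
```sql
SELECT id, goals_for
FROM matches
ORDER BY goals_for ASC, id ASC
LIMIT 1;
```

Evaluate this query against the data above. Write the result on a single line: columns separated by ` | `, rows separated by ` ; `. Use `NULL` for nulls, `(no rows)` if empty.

1 | 0

Sort by goals_for asc, tiebreak id asc: (0, id=1), (0, id=11), (0, id=21), (1, id=9) …. Take first 1.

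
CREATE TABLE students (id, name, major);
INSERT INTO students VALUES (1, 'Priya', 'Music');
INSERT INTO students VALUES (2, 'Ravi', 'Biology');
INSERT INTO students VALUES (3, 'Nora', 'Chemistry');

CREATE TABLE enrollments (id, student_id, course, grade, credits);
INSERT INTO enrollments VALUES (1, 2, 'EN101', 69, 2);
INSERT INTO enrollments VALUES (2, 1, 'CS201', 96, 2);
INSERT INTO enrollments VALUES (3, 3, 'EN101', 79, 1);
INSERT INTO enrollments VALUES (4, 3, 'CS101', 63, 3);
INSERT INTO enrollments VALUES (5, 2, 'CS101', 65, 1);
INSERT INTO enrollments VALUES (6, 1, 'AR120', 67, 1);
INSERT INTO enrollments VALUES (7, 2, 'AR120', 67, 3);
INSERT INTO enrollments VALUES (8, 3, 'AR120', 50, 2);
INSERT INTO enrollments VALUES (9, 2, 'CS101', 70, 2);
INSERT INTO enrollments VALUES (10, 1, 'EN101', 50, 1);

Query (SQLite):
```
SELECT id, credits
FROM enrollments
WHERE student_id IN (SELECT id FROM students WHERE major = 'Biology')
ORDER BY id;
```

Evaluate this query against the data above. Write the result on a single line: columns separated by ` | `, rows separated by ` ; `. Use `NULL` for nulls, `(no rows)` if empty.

1 | 2 ; 5 | 1 ; 7 | 3 ; 9 | 2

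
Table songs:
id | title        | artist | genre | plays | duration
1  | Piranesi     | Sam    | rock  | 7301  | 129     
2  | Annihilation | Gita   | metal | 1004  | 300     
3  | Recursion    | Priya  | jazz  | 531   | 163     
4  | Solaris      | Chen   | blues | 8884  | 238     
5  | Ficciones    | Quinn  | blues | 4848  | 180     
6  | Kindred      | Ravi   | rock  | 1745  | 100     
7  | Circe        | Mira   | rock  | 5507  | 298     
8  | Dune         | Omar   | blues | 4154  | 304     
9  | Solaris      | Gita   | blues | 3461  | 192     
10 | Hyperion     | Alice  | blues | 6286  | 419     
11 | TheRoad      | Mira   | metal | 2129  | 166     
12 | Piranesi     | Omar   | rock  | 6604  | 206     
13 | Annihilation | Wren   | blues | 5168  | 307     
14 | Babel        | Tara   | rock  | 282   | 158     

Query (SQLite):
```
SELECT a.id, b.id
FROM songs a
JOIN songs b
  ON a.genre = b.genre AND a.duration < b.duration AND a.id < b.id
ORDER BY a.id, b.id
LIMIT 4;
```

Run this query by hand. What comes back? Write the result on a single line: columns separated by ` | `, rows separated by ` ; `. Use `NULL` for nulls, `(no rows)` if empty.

Pairs (a,b) with same genre, a.duration < b.duration, a.id < b.id.
genre groups: blues:{4,5,8,9,10,13} jazz:{3} metal:{2,11} rock:{1,6,7,12,14}
Ordered by (a.id, b.id); first 4.

1 | 7 ; 1 | 12 ; 1 | 14 ; 4 | 8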